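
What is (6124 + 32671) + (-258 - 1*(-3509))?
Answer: 42046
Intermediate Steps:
(6124 + 32671) + (-258 - 1*(-3509)) = 38795 + (-258 + 3509) = 38795 + 3251 = 42046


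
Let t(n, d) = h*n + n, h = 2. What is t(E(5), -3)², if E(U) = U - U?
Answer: 0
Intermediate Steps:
E(U) = 0
t(n, d) = 3*n (t(n, d) = 2*n + n = 3*n)
t(E(5), -3)² = (3*0)² = 0² = 0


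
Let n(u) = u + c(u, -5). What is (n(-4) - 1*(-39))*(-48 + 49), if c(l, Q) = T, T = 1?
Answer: 36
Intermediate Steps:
c(l, Q) = 1
n(u) = 1 + u (n(u) = u + 1 = 1 + u)
(n(-4) - 1*(-39))*(-48 + 49) = ((1 - 4) - 1*(-39))*(-48 + 49) = (-3 + 39)*1 = 36*1 = 36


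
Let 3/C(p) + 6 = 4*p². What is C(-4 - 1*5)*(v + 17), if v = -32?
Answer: -15/106 ≈ -0.14151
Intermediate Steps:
C(p) = 3/(-6 + 4*p²)
C(-4 - 1*5)*(v + 17) = (3/(2*(-3 + 2*(-4 - 1*5)²)))*(-32 + 17) = (3/(2*(-3 + 2*(-4 - 5)²)))*(-15) = (3/(2*(-3 + 2*(-9)²)))*(-15) = (3/(2*(-3 + 2*81)))*(-15) = (3/(2*(-3 + 162)))*(-15) = ((3/2)/159)*(-15) = ((3/2)*(1/159))*(-15) = (1/106)*(-15) = -15/106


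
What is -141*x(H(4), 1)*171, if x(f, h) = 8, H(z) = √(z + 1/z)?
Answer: -192888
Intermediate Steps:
-141*x(H(4), 1)*171 = -141*8*171 = -1128*171 = -192888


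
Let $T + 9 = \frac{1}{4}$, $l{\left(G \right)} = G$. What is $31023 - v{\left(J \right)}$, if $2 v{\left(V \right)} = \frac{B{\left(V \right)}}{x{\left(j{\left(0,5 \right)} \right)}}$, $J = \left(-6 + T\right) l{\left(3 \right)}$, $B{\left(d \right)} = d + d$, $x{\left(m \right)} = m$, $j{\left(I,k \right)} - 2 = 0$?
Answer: $\frac{248361}{8} \approx 31045.0$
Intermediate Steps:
$j{\left(I,k \right)} = 2$ ($j{\left(I,k \right)} = 2 + 0 = 2$)
$B{\left(d \right)} = 2 d$
$T = - \frac{35}{4}$ ($T = -9 + \frac{1}{4} = - \frac{35}{4} \approx -8.75$)
$J = - \frac{177}{4}$ ($J = \left(-6 - \frac{35}{4}\right) 3 = \left(- \frac{59}{4}\right) 3 = - \frac{177}{4} \approx -44.25$)
$v{\left(V \right)} = \frac{V}{2}$ ($v{\left(V \right)} = \frac{2 V \frac{1}{2}}{2} = \frac{V}{2}$)
$31023 - v{\left(J \right)} = 31023 - \frac{1}{2} \left(- \frac{177}{4}\right) = 31023 - - \frac{177}{8} = 31023 + \frac{177}{8} = \frac{248361}{8}$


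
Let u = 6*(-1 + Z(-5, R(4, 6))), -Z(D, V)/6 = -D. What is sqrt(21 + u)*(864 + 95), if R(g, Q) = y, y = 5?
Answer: 959*I*sqrt(165) ≈ 12319.0*I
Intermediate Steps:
R(g, Q) = 5
Z(D, V) = 6*D (Z(D, V) = -(-6)*D = 6*D)
u = -186 (u = 6*(-1 + 6*(-5)) = 6*(-1 - 30) = 6*(-31) = -186)
sqrt(21 + u)*(864 + 95) = sqrt(21 - 186)*(864 + 95) = sqrt(-165)*959 = (I*sqrt(165))*959 = 959*I*sqrt(165)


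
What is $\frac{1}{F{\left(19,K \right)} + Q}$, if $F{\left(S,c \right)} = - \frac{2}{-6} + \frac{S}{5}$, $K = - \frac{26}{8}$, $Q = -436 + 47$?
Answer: $- \frac{15}{5773} \approx -0.0025983$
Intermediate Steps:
$Q = -389$
$K = - \frac{13}{4}$ ($K = \left(-26\right) \frac{1}{8} = - \frac{13}{4} \approx -3.25$)
$F{\left(S,c \right)} = \frac{1}{3} + \frac{S}{5}$ ($F{\left(S,c \right)} = \left(-2\right) \left(- \frac{1}{6}\right) + S \frac{1}{5} = \frac{1}{3} + \frac{S}{5}$)
$\frac{1}{F{\left(19,K \right)} + Q} = \frac{1}{\left(\frac{1}{3} + \frac{1}{5} \cdot 19\right) - 389} = \frac{1}{\left(\frac{1}{3} + \frac{19}{5}\right) - 389} = \frac{1}{\frac{62}{15} - 389} = \frac{1}{- \frac{5773}{15}} = - \frac{15}{5773}$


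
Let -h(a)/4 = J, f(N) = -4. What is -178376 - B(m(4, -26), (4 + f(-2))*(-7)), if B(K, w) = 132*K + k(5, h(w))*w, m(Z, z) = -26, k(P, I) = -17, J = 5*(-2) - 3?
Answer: -174944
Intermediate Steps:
J = -13 (J = -10 - 3 = -13)
h(a) = 52 (h(a) = -4*(-13) = 52)
B(K, w) = -17*w + 132*K (B(K, w) = 132*K - 17*w = -17*w + 132*K)
-178376 - B(m(4, -26), (4 + f(-2))*(-7)) = -178376 - (-17*(4 - 4)*(-7) + 132*(-26)) = -178376 - (-0*(-7) - 3432) = -178376 - (-17*0 - 3432) = -178376 - (0 - 3432) = -178376 - 1*(-3432) = -178376 + 3432 = -174944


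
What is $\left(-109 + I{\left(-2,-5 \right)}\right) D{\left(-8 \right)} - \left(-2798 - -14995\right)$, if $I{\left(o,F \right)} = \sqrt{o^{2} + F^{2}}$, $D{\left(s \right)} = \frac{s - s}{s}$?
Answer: $-12197$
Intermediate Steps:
$D{\left(s \right)} = 0$ ($D{\left(s \right)} = \frac{0}{s} = 0$)
$I{\left(o,F \right)} = \sqrt{F^{2} + o^{2}}$
$\left(-109 + I{\left(-2,-5 \right)}\right) D{\left(-8 \right)} - \left(-2798 - -14995\right) = \left(-109 + \sqrt{\left(-5\right)^{2} + \left(-2\right)^{2}}\right) 0 - \left(-2798 - -14995\right) = \left(-109 + \sqrt{25 + 4}\right) 0 - \left(-2798 + 14995\right) = \left(-109 + \sqrt{29}\right) 0 - 12197 = 0 - 12197 = -12197$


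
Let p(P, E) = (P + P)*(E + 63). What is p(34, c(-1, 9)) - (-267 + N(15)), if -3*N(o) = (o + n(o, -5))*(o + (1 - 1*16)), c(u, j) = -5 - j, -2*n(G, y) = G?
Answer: 3599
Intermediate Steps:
n(G, y) = -G/2
p(P, E) = 2*P*(63 + E) (p(P, E) = (2*P)*(63 + E) = 2*P*(63 + E))
N(o) = -o*(-15 + o)/6 (N(o) = -(o - o/2)*(o + (1 - 1*16))/3 = -o/2*(o + (1 - 16))/3 = -o/2*(o - 15)/3 = -o/2*(-15 + o)/3 = -o*(-15 + o)/6)
p(34, c(-1, 9)) - (-267 + N(15)) = 2*34*(63 + (-5 - 1*9)) - (-267 + (⅙)*15*(15 - 1*15)) = 2*34*(63 + (-5 - 9)) - (-267 + (⅙)*15*(15 - 15)) = 2*34*(63 - 14) - (-267 + (⅙)*15*0) = 2*34*49 - (-267 + 0) = 3332 - 1*(-267) = 3332 + 267 = 3599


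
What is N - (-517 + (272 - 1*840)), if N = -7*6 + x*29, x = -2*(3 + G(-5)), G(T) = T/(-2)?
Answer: 724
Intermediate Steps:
G(T) = -T/2 (G(T) = T*(-½) = -T/2)
x = -11 (x = -2*(3 - ½*(-5)) = -2*(3 + 5/2) = -2*11/2 = -11)
N = -361 (N = -7*6 - 11*29 = -42 - 319 = -361)
N - (-517 + (272 - 1*840)) = -361 - (-517 + (272 - 1*840)) = -361 - (-517 + (272 - 840)) = -361 - (-517 - 568) = -361 - 1*(-1085) = -361 + 1085 = 724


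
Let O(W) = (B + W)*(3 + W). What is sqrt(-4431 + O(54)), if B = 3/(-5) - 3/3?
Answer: I*sqrt(36105)/5 ≈ 38.003*I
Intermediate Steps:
B = -8/5 (B = 3*(-1/5) - 3*1/3 = -3/5 - 1 = -8/5 ≈ -1.6000)
O(W) = (3 + W)*(-8/5 + W) (O(W) = (-8/5 + W)*(3 + W) = (3 + W)*(-8/5 + W))
sqrt(-4431 + O(54)) = sqrt(-4431 + (-24/5 + 54**2 + (7/5)*54)) = sqrt(-4431 + (-24/5 + 2916 + 378/5)) = sqrt(-4431 + 14934/5) = sqrt(-7221/5) = I*sqrt(36105)/5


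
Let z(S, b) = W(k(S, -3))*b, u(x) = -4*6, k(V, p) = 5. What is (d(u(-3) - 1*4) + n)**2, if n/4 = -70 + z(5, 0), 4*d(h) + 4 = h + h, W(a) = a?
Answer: 87025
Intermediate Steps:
u(x) = -24
z(S, b) = 5*b
d(h) = -1 + h/2 (d(h) = -1 + (h + h)/4 = -1 + (2*h)/4 = -1 + h/2)
n = -280 (n = 4*(-70 + 5*0) = 4*(-70 + 0) = 4*(-70) = -280)
(d(u(-3) - 1*4) + n)**2 = ((-1 + (-24 - 1*4)/2) - 280)**2 = ((-1 + (-24 - 4)/2) - 280)**2 = ((-1 + (1/2)*(-28)) - 280)**2 = ((-1 - 14) - 280)**2 = (-15 - 280)**2 = (-295)**2 = 87025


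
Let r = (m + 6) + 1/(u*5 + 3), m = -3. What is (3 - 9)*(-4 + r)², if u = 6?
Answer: -2048/363 ≈ -5.6419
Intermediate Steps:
r = 100/33 (r = (-3 + 6) + 1/(6*5 + 3) = 3 + 1/(30 + 3) = 3 + 1/33 = 100/33 ≈ 3.0303)
(3 - 9)*(-4 + r)² = (3 - 9)*(-4 + 100/33)² = -6*(-32/33)² = -6*1024/1089 = -2048/363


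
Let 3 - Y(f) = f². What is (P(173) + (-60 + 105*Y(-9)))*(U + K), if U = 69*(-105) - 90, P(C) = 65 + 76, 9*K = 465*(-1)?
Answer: 59898480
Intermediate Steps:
K = -155/3 (K = (465*(-1))/9 = (⅑)*(-465) = -155/3 ≈ -51.667)
P(C) = 141
Y(f) = 3 - f²
U = -7335 (U = -7245 - 90 = -7335)
(P(173) + (-60 + 105*Y(-9)))*(U + K) = (141 + (-60 + 105*(3 - 1*(-9)²)))*(-7335 - 155/3) = (141 + (-60 + 105*(3 - 1*81)))*(-22160/3) = (141 + (-60 + 105*(3 - 81)))*(-22160/3) = (141 + (-60 + 105*(-78)))*(-22160/3) = (141 + (-60 - 8190))*(-22160/3) = (141 - 8250)*(-22160/3) = -8109*(-22160/3) = 59898480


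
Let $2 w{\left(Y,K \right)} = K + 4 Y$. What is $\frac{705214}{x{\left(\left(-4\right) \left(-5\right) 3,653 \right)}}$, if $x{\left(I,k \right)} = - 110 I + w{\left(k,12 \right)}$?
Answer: $- \frac{352607}{2644} \approx -133.36$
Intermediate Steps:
$w{\left(Y,K \right)} = \frac{K}{2} + 2 Y$ ($w{\left(Y,K \right)} = \frac{K + 4 Y}{2} = \frac{K}{2} + 2 Y$)
$x{\left(I,k \right)} = 6 - 110 I + 2 k$ ($x{\left(I,k \right)} = - 110 I + \left(\frac{1}{2} \cdot 12 + 2 k\right) = - 110 I + \left(6 + 2 k\right) = 6 - 110 I + 2 k$)
$\frac{705214}{x{\left(\left(-4\right) \left(-5\right) 3,653 \right)}} = \frac{705214}{6 - 110 \left(-4\right) \left(-5\right) 3 + 2 \cdot 653} = \frac{705214}{6 - 110 \cdot 20 \cdot 3 + 1306} = \frac{705214}{6 - 6600 + 1306} = \frac{705214}{-5288} = 705214 \left(- \frac{1}{5288}\right) = - \frac{352607}{2644}$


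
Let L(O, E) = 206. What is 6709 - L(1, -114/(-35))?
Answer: 6503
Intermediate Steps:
6709 - L(1, -114/(-35)) = 6709 - 1*206 = 6709 - 206 = 6503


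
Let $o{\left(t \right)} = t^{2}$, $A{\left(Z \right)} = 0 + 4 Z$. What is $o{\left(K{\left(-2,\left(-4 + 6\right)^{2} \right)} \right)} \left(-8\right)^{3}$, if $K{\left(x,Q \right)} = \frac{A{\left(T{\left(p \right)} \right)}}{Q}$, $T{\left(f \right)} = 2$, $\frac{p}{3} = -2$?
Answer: $-2048$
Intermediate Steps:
$p = -6$ ($p = 3 \left(-2\right) = -6$)
$A{\left(Z \right)} = 4 Z$
$K{\left(x,Q \right)} = \frac{8}{Q}$ ($K{\left(x,Q \right)} = \frac{4 \cdot 2}{Q} = \frac{8}{Q}$)
$o{\left(K{\left(-2,\left(-4 + 6\right)^{2} \right)} \right)} \left(-8\right)^{3} = \left(\frac{8}{\left(-4 + 6\right)^{2}}\right)^{2} \left(-8\right)^{3} = \left(\frac{8}{2^{2}}\right)^{2} \left(-512\right) = \left(\frac{8}{4}\right)^{2} \left(-512\right) = \left(8 \cdot \frac{1}{4}\right)^{2} \left(-512\right) = 2^{2} \left(-512\right) = 4 \left(-512\right) = -2048$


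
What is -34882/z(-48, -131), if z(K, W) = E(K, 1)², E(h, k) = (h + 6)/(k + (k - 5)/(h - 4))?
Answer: -34882/1521 ≈ -22.934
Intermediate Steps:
E(h, k) = (6 + h)/(k + (-5 + k)/(-4 + h))
z(K, W) = (24 - K² - 2*K)²/(8 - K)² (z(K, W) = ((24 - K² - 2*K)/(5 + 3*1 - 1*K*1))² = ((24 - K² - 2*K)/(5 + 3 - K))² = ((24 - K² - 2*K)/(8 - K))² = (24 - K² - 2*K)²/(8 - K)²)
-34882/z(-48, -131) = -34882*(-8 - 48)²/(-24 + (-48)² + 2*(-48))² = -34882*3136/(-24 + 2304 - 96)² = -34882/((1/3136)*2184²) = -34882/((1/3136)*4769856) = -34882/1521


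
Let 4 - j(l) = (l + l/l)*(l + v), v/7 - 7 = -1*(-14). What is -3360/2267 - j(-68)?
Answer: -12011659/2267 ≈ -5298.5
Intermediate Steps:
v = 147 (v = 49 + 7*(-1*(-14)) = 49 + 7*14 = 49 + 98 = 147)
j(l) = 4 - (1 + l)*(147 + l) (j(l) = 4 - (l + l/l)*(l + 147) = 4 - (l + 1)*(147 + l) = 4 - (1 + l)*(147 + l))
-3360/2267 - j(-68) = -3360/2267 - (-143 - 1*(-68)**2 - 148*(-68)) = -3360*1/2267 - (-143 - 1*4624 + 10064) = -3360/2267 - (-143 - 4624 + 10064) = -3360/2267 - 1*5297 = -3360/2267 - 5297 = -12011659/2267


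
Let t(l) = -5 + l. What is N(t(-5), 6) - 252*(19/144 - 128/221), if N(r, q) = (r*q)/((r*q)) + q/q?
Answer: 101399/884 ≈ 114.70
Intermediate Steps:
N(r, q) = 2 (N(r, q) = (q*r)/((q*r)) + 1 = (q*r)*(1/(q*r)) + 1 = 1 + 1 = 2)
N(t(-5), 6) - 252*(19/144 - 128/221) = 2 - 252*(19/144 - 128/221) = 2 - 252*(-14233/31824) = 2 + 99631/884 = 101399/884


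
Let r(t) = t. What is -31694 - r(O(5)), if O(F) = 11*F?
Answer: -31749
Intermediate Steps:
-31694 - r(O(5)) = -31694 - 11*5 = -31694 - 1*55 = -31694 - 55 = -31749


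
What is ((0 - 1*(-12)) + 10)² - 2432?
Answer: -1948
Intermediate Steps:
((0 - 1*(-12)) + 10)² - 2432 = ((0 + 12) + 10)² - 2432 = (12 + 10)² - 2432 = 22² - 2432 = 484 - 2432 = -1948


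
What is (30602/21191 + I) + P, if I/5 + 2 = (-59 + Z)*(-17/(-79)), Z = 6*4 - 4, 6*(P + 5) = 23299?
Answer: 38446947959/10044534 ≈ 3827.6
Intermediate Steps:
P = 23269/6 (P = -5 + (1/6)*23299 = -5 + 23299/6 = 23269/6 ≈ 3878.2)
Z = 20 (Z = 24 - 4 = 20)
I = -4105/79 (I = -10 + 5*((-59 + 20)*(-17/(-79))) = -10 + 5*(-(-663)*(-1)/79) = -10 + 5*(-39*17/79) = -10 + 5*(-663/79) = -10 - 3315/79 = -4105/79 ≈ -51.962)
(30602/21191 + I) + P = (30602/21191 - 4105/79) + 23269/6 = -84571497/1674089 + 23269/6 = 38446947959/10044534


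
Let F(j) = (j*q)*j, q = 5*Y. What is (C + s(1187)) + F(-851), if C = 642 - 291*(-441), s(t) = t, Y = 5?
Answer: 18235185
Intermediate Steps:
q = 25 (q = 5*5 = 25)
C = 128973 (C = 642 + 128331 = 128973)
F(j) = 25*j**2 (F(j) = (j*25)*j = (25*j)*j = 25*j**2)
(C + s(1187)) + F(-851) = (128973 + 1187) + 25*(-851)**2 = 130160 + 25*724201 = 130160 + 18105025 = 18235185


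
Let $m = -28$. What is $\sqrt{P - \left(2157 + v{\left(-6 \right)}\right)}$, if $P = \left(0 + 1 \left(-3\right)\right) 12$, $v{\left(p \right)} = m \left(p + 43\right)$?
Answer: $i \sqrt{1157} \approx 34.015 i$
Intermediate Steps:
$v{\left(p \right)} = -1204 - 28 p$ ($v{\left(p \right)} = - 28 \left(p + 43\right) = - 28 \left(43 + p\right) = -1204 - 28 p$)
$P = -36$ ($P = \left(0 - 3\right) 12 = \left(-3\right) 12 = -36$)
$\sqrt{P - \left(2157 + v{\left(-6 \right)}\right)} = \sqrt{-36 - \left(953 + 168\right)} = \sqrt{-36 - 1121} = \sqrt{-1157} = i \sqrt{1157}$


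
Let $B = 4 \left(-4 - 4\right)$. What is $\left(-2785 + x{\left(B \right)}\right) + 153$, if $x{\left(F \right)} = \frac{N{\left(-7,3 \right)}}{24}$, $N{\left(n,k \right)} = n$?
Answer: $- \frac{63175}{24} \approx -2632.3$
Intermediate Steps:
$B = -32$ ($B = 4 \left(-8\right) = -32$)
$x{\left(F \right)} = - \frac{7}{24}$
$\left(-2785 + x{\left(B \right)}\right) + 153 = \left(-2785 - \frac{7}{24}\right) + 153 = - \frac{66847}{24} + 153 = - \frac{63175}{24}$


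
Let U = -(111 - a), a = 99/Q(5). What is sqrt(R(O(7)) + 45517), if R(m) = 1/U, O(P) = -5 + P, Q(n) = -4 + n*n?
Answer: sqrt(6298823226)/372 ≈ 213.35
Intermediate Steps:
Q(n) = -4 + n**2
a = 33/7 (a = 99/(-4 + 5**2) = 99/(-4 + 25) = 99/21 = 99*(1/21) = 33/7 ≈ 4.7143)
U = -744/7 (U = -(111 - 1*33/7) = -(111 - 33/7) = -1*744/7 = -744/7 ≈ -106.29)
R(m) = -7/744 (R(m) = 1/(-744/7) = -7/744)
sqrt(R(O(7)) + 45517) = sqrt(-7/744 + 45517) = sqrt(33864641/744) = sqrt(6298823226)/372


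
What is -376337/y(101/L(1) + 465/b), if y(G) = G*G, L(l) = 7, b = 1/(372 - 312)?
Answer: -18440513/38181550801 ≈ -0.00048297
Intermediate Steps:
b = 1/60 ≈ 0.016667
y(G) = G²
-376337/y(101/L(1) + 465/b) = -376337/(101/7 + 465/(1/60))² = -376337/(101*(⅐) + 465*60)² = -376337/(101/7 + 27900)² = -376337/((195401/7)²) = -376337/38181550801/49 = -376337*49/38181550801 = -18440513/38181550801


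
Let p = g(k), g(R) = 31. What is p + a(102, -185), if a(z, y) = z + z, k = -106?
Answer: 235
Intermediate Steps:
a(z, y) = 2*z
p = 31
p + a(102, -185) = 31 + 2*102 = 31 + 204 = 235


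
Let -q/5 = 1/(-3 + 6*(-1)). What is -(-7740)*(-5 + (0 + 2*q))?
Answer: -30100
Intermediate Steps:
q = 5/9 (q = -5/(-3 + 6*(-1)) = -5/(-3 - 6) = -5/(-9) = -5*(-⅑) = 5/9 ≈ 0.55556)
-(-7740)*(-5 + (0 + 2*q)) = -(-7740)*(-5 + (0 + 2*(5/9))) = -(-7740)*(-5 + (0 + 10/9)) = -(-7740)*(-5 + 10/9) = -(-7740)*(-35)/9 = -1548*175/9 = -30100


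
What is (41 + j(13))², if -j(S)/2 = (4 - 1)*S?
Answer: 1369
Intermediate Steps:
j(S) = -6*S (j(S) = -2*(4 - 1)*S = -6*S)
(41 + j(13))² = (41 - 6*13)² = (41 - 78)² = (-37)² = 1369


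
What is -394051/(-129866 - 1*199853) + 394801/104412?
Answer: 15574276721/3129692748 ≈ 4.9763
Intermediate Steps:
-394051/(-129866 - 1*199853) + 394801/104412 = -394051/(-129866 - 199853) + 394801*(1/104412) = -394051/(-329719) + 35891/9492 = -394051*(-1/329719) + 35891/9492 = 394051/329719 + 35891/9492 = 15574276721/3129692748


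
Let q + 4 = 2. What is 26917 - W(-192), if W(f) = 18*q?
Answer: 26953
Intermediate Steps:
q = -2 (q = -4 + 2 = -2)
W(f) = -36 (W(f) = 18*(-2) = -36)
26917 - W(-192) = 26917 - 1*(-36) = 26917 + 36 = 26953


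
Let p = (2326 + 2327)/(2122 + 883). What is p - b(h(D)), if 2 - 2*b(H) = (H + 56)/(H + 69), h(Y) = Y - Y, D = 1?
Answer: 197852/207345 ≈ 0.95422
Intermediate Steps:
h(Y) = 0
b(H) = 1 - (56 + H)/(2*(69 + H)) (b(H) = 1 - (H + 56)/(2*(H + 69)) = 1 - (56 + H)/(2*(69 + H)))
p = 4653/3005 ≈ 1.5484
p - b(h(D)) = 4653/3005 - (82 + 0)/(2*(69 + 0)) = 4653/3005 - 82/(2*69) = 4653/3005 - 1*41/69 = 4653/3005 - 41/69 = 197852/207345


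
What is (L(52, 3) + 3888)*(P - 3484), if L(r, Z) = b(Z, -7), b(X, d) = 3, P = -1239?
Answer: -18377193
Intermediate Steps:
L(r, Z) = 3
(L(52, 3) + 3888)*(P - 3484) = (3 + 3888)*(-1239 - 3484) = 3891*(-4723) = -18377193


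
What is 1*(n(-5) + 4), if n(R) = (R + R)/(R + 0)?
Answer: 6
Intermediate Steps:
n(R) = 2 (n(R) = (2*R)/R = 2)
1*(n(-5) + 4) = 1*(2 + 4) = 1*6 = 6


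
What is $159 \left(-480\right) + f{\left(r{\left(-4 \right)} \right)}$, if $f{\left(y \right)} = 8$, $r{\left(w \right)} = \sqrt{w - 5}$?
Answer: $-76312$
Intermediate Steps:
$r{\left(w \right)} = \sqrt{-5 + w}$
$159 \left(-480\right) + f{\left(r{\left(-4 \right)} \right)} = 159 \left(-480\right) + 8 = -76320 + 8 = -76312$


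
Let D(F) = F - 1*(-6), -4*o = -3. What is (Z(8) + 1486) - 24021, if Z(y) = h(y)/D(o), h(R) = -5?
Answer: -608465/27 ≈ -22536.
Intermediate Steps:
o = 3/4 (o = -1/4*(-3) = 3/4 ≈ 0.75000)
D(F) = 6 + F (D(F) = F + 6 = 6 + F)
Z(y) = -20/27 (Z(y) = -5/(6 + 3/4) = -5/27/4 = -5*4/27 = -20/27)
(Z(8) + 1486) - 24021 = (-20/27 + 1486) - 24021 = 40102/27 - 24021 = -608465/27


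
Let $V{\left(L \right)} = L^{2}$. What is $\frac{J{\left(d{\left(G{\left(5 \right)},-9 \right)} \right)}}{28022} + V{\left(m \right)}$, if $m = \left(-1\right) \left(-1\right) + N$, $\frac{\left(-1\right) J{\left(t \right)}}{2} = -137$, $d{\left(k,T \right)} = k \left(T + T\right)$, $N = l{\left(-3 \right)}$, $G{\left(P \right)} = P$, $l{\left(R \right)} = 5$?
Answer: $\frac{504533}{14011} \approx 36.01$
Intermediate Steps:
$N = 5$
$d{\left(k,T \right)} = 2 T k$ ($d{\left(k,T \right)} = k 2 T = 2 T k$)
$J{\left(t \right)} = 274$ ($J{\left(t \right)} = \left(-2\right) \left(-137\right) = 274$)
$m = 6$ ($m = \left(-1\right) \left(-1\right) + 5 = 1 + 5 = 6$)
$\frac{J{\left(d{\left(G{\left(5 \right)},-9 \right)} \right)}}{28022} + V{\left(m \right)} = \frac{274}{28022} + 6^{2} = 274 \cdot \frac{1}{28022} + 36 = \frac{137}{14011} + 36 = \frac{504533}{14011}$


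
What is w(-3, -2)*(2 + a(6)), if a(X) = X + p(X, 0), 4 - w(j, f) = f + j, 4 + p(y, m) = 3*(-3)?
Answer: -45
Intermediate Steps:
p(y, m) = -13 (p(y, m) = -4 + 3*(-3) = -4 - 9 = -13)
w(j, f) = 4 - f - j (w(j, f) = 4 - (f + j) = 4 + (-f - j) = 4 - f - j)
a(X) = -13 + X (a(X) = X - 13 = -13 + X)
w(-3, -2)*(2 + a(6)) = (4 - 1*(-2) - 1*(-3))*(2 + (-13 + 6)) = (4 + 2 + 3)*(2 - 7) = 9*(-5) = -45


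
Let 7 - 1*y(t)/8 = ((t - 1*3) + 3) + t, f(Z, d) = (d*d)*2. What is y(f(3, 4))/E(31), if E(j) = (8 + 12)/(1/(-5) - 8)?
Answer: 4674/25 ≈ 186.96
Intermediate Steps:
f(Z, d) = 2*d² (f(Z, d) = d²*2 = 2*d²)
E(j) = -100/41 (E(j) = 20/(-⅕ - 8) = 20/(-41/5) = 20*(-5/41) = -100/41)
y(t) = 56 - 16*t (y(t) = 56 - 8*(((t - 1*3) + 3) + t) = 56 - 8*(((t - 3) + 3) + t) = 56 - 8*(((-3 + t) + 3) + t) = 56 - 8*(t + t) = 56 - 16*t)
y(f(3, 4))/E(31) = (56 - 32*4²)/(-100/41) = (56 - 32*16)*(-41/100) = (56 - 16*32)*(-41/100) = (56 - 512)*(-41/100) = -456*(-41/100) = 4674/25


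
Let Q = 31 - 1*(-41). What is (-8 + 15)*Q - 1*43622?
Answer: -43118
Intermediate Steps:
Q = 72 (Q = 31 + 41 = 72)
(-8 + 15)*Q - 1*43622 = (-8 + 15)*72 - 1*43622 = 7*72 - 43622 = 504 - 43622 = -43118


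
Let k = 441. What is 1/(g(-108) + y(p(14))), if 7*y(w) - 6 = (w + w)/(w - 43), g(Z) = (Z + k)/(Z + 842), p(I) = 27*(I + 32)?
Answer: 6160462/9898521 ≈ 0.62236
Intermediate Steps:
p(I) = 864 + 27*I (p(I) = 27*(32 + I) = 864 + 27*I)
g(Z) = (441 + Z)/(842 + Z) (g(Z) = (Z + 441)/(Z + 842) = (441 + Z)/(842 + Z))
y(w) = 6/7 + 2*w/(7*(-43 + w)) (y(w) = 6/7 + ((w + w)/(w - 43))/7 = 6/7 + ((2*w)/(-43 + w))/7 = 6/7 + (2*w/(-43 + w))/7 = 6/7 + 2*w/(7*(-43 + w)))
1/(g(-108) + y(p(14))) = 1/((441 - 108)/(842 - 108) + 2*(-129 + 4*(864 + 27*14))/(7*(-43 + (864 + 27*14)))) = 1/(333/734 + 2*(-129 + 4*(864 + 378))/(7*(-43 + (864 + 378)))) = 1/((1/734)*333 + 2*(-129 + 4*1242)/(7*(-43 + 1242))) = 1/(333/734 + (2/7)*(-129 + 4968)/1199) = 1/(333/734 + (2/7)*(1/1199)*4839) = 1/(333/734 + 9678/8393) = 1/(9898521/6160462) = 6160462/9898521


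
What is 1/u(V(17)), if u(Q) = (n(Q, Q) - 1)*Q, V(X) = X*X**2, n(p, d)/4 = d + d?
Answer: 1/193095639 ≈ 5.1788e-9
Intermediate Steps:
n(p, d) = 8*d (n(p, d) = 4*(d + d) = 4*(2*d) = 8*d)
V(X) = X**3
u(Q) = Q*(-1 + 8*Q) (u(Q) = (8*Q - 1)*Q = (-1 + 8*Q)*Q = Q*(-1 + 8*Q))
1/u(V(17)) = 1/(17**3*(-1 + 8*17**3)) = 1/(4913*(-1 + 8*4913)) = 1/(4913*(-1 + 39304)) = 1/(4913*39303) = 1/193095639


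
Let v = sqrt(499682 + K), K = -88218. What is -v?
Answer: -2*sqrt(102866) ≈ -641.46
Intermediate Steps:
v = 2*sqrt(102866) (v = sqrt(499682 - 88218) = sqrt(411464) = 2*sqrt(102866) ≈ 641.46)
-v = -2*sqrt(102866)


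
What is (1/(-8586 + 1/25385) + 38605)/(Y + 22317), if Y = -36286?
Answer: -8414176260060/3044621902121 ≈ -2.7636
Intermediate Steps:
(1/(-8586 + 1/25385) + 38605)/(Y + 22317) = (1/(-8586 + 1/25385) + 38605)/(-36286 + 22317) = (1/(-8586 + 1/25385) + 38605)/(-13969) = (1/(-217955609/25385) + 38605)*(-1/13969) = (-25385/217955609 + 38605)*(-1/13969) = (8414176260060/217955609)*(-1/13969) = -8414176260060/3044621902121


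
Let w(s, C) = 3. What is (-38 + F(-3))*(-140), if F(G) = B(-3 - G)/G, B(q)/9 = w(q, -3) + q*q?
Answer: 6580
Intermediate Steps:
B(q) = 27 + 9*q² (B(q) = 9*(3 + q*q) = 9*(3 + q²) = 27 + 9*q²)
F(G) = (27 + 9*(-3 - G)²)/G
(-38 + F(-3))*(-140) = (-38 + 9*(3 + (3 - 3)²)/(-3))*(-140) = (-38 + 9*(-⅓)*(3 + 0²))*(-140) = (-38 + 9*(-⅓)*(3 + 0))*(-140) = (-38 + 9*(-⅓)*3)*(-140) = (-38 - 9)*(-140) = -47*(-140) = 6580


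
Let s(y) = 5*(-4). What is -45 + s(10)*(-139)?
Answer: 2735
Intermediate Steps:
s(y) = -20
-45 + s(10)*(-139) = -45 - 20*(-139) = -45 + 2780 = 2735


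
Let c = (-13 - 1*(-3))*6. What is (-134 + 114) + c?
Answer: -80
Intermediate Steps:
c = -60 (c = (-13 + 3)*6 = -10*6 = -60)
(-134 + 114) + c = (-134 + 114) - 60 = -20 - 60 = -80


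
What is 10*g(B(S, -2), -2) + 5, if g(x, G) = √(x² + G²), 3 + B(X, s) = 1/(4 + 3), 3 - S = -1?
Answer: 5 + 20*√149/7 ≈ 39.876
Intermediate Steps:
S = 4 (S = 3 - 1*(-1) = 3 + 1 = 4)
B(X, s) = -20/7 (B(X, s) = -3 + 1/(4 + 3) = -3 + 1/7 = -3 + ⅐ = -20/7)
g(x, G) = √(G² + x²)
10*g(B(S, -2), -2) + 5 = 10*√((-2)² + (-20/7)²) + 5 = 10*√(4 + 400/49) + 5 = 10*√(596/49) + 5 = 10*(2*√149/7) + 5 = 20*√149/7 + 5 = 5 + 20*√149/7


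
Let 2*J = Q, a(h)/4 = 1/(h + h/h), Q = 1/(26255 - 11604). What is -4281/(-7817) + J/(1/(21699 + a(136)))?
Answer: 5774807819/4482908794 ≈ 1.2882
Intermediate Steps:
Q = 1/14651 ≈ 6.8255e-5
a(h) = 4/(1 + h) (a(h) = 4/(h + h/h) = 4/(h + 1) = 4/(1 + h))
J = 1/29302 (J = (1/2)*(1/14651) = 1/29302 ≈ 3.4127e-5)
-4281/(-7817) + J/(1/(21699 + a(136))) = -4281/(-7817) + 1/(29302*(1/(21699 + 4/(1 + 136)))) = -4281*(-1/7817) + 1/(29302*(1/(21699 + 4/137))) = 4281/7817 + 1/(29302*(1/(21699 + 4*(1/137)))) = 4281/7817 + 1/(29302*(1/(21699 + 4/137))) = 4281/7817 + 1/(29302*(1/(2972767/137))) = 4281/7817 + 1/(29302*(137/2972767)) = 4281/7817 + (1/29302)*(2972767/137) = 4281/7817 + 424681/573482 = 5774807819/4482908794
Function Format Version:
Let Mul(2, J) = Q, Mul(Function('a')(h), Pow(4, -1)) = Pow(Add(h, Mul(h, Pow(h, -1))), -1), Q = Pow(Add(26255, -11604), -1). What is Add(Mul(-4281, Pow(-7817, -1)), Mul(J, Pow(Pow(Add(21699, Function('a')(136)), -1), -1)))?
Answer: Rational(5774807819, 4482908794) ≈ 1.2882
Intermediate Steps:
Q = Rational(1, 14651) (Q = Pow(14651, -1) = Rational(1, 14651) ≈ 6.8255e-5)
Function('a')(h) = Mul(4, Pow(Add(1, h), -1)) (Function('a')(h) = Mul(4, Pow(Add(h, Mul(h, Pow(h, -1))), -1)) = Mul(4, Pow(Add(h, 1), -1)) = Mul(4, Pow(Add(1, h), -1)))
J = Rational(1, 29302) (J = Mul(Rational(1, 2), Rational(1, 14651)) = Rational(1, 29302) ≈ 3.4127e-5)
Add(Mul(-4281, Pow(-7817, -1)), Mul(J, Pow(Pow(Add(21699, Function('a')(136)), -1), -1))) = Add(Mul(-4281, Pow(-7817, -1)), Mul(Rational(1, 29302), Pow(Pow(Add(21699, Mul(4, Pow(Add(1, 136), -1))), -1), -1))) = Add(Mul(-4281, Rational(-1, 7817)), Mul(Rational(1, 29302), Pow(Pow(Add(21699, Mul(4, Pow(137, -1))), -1), -1))) = Add(Rational(4281, 7817), Mul(Rational(1, 29302), Pow(Pow(Add(21699, Mul(4, Rational(1, 137))), -1), -1))) = Add(Rational(4281, 7817), Mul(Rational(1, 29302), Pow(Pow(Add(21699, Rational(4, 137)), -1), -1))) = Add(Rational(4281, 7817), Mul(Rational(1, 29302), Pow(Pow(Rational(2972767, 137), -1), -1))) = Add(Rational(4281, 7817), Mul(Rational(1, 29302), Pow(Rational(137, 2972767), -1))) = Add(Rational(4281, 7817), Mul(Rational(1, 29302), Rational(2972767, 137))) = Add(Rational(4281, 7817), Rational(424681, 573482)) = Rational(5774807819, 4482908794)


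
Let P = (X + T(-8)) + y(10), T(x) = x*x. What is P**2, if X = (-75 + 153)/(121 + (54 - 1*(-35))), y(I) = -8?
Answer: 3892729/1225 ≈ 3177.7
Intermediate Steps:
T(x) = x**2
X = 13/35 (X = 78/(121 + (54 + 35)) = 78/(121 + 89) = 78/210 = 78*(1/210) = 13/35 ≈ 0.37143)
P = 1973/35 (P = (13/35 + (-8)**2) - 8 = (13/35 + 64) - 8 = 2253/35 - 8 = 1973/35 ≈ 56.371)
P**2 = (1973/35)**2 = 3892729/1225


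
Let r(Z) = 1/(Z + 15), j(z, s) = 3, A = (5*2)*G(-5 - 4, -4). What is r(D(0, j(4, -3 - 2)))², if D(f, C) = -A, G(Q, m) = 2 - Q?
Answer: 1/9025 ≈ 0.00011080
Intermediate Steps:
A = 110 (A = (5*2)*(2 - (-5 - 4)) = 10*(2 - 1*(-9)) = 10*(2 + 9) = 10*11 = 110)
D(f, C) = -110 (D(f, C) = -1*110 = -110)
r(Z) = 1/(15 + Z)
r(D(0, j(4, -3 - 2)))² = (1/(15 - 110))² = (1/(-95))² = (-1/95)² = 1/9025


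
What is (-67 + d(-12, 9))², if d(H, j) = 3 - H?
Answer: 2704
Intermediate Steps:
(-67 + d(-12, 9))² = (-67 + (3 - 1*(-12)))² = (-67 + (3 + 12))² = (-67 + 15)² = (-52)² = 2704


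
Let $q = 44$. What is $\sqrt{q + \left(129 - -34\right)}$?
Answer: $3 \sqrt{23} \approx 14.387$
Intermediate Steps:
$\sqrt{q + \left(129 - -34\right)} = \sqrt{44 + \left(129 - -34\right)} = \sqrt{44 + \left(129 + 34\right)} = \sqrt{44 + 163} = \sqrt{207} = 3 \sqrt{23}$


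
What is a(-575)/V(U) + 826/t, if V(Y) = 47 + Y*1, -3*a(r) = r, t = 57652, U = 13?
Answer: 237847/74124 ≈ 3.2088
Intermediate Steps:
a(r) = -r/3
V(Y) = 47 + Y
a(-575)/V(U) + 826/t = (-⅓*(-575))/(47 + 13) + 826/57652 = (575/3)/60 + 826*(1/57652) = (575/3)*(1/60) + 59/4118 = 115/36 + 59/4118 = 237847/74124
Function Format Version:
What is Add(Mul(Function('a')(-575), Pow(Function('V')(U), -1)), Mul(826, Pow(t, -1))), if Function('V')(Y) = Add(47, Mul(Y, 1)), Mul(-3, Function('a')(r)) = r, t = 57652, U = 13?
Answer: Rational(237847, 74124) ≈ 3.2088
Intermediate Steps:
Function('a')(r) = Mul(Rational(-1, 3), r)
Function('V')(Y) = Add(47, Y)
Add(Mul(Function('a')(-575), Pow(Function('V')(U), -1)), Mul(826, Pow(t, -1))) = Add(Mul(Mul(Rational(-1, 3), -575), Pow(Add(47, 13), -1)), Mul(826, Pow(57652, -1))) = Add(Mul(Rational(575, 3), Pow(60, -1)), Mul(826, Rational(1, 57652))) = Add(Mul(Rational(575, 3), Rational(1, 60)), Rational(59, 4118)) = Add(Rational(115, 36), Rational(59, 4118)) = Rational(237847, 74124)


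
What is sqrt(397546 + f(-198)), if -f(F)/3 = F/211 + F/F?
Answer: sqrt(17699137237)/211 ≈ 630.51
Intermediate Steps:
f(F) = -3 - 3*F/211 (f(F) = -3*(F/211 + F/F) = -3*(F*(1/211) + 1) = -3*(F/211 + 1) = -3*(1 + F/211) = -3 - 3*F/211)
sqrt(397546 + f(-198)) = sqrt(397546 + (-3 - 3/211*(-198))) = sqrt(397546 + (-3 + 594/211)) = sqrt(397546 - 39/211) = sqrt(83882167/211) = sqrt(17699137237)/211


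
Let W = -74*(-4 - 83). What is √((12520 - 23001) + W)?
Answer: I*√4043 ≈ 63.585*I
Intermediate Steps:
W = 6438 (W = -74*(-87) = 6438)
√((12520 - 23001) + W) = √((12520 - 23001) + 6438) = √(-10481 + 6438) = √(-4043) = I*√4043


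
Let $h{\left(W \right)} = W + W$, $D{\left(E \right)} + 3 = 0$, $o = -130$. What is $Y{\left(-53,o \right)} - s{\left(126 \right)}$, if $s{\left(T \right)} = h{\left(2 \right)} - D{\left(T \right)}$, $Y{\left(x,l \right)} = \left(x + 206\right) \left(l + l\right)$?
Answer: $-39787$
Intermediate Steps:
$D{\left(E \right)} = -3$ ($D{\left(E \right)} = -3 + 0 = -3$)
$Y{\left(x,l \right)} = 2 l \left(206 + x\right)$ ($Y{\left(x,l \right)} = \left(206 + x\right) 2 l = 2 l \left(206 + x\right)$)
$h{\left(W \right)} = 2 W$
$s{\left(T \right)} = 7$ ($s{\left(T \right)} = 2 \cdot 2 - -3 = 4 + 3 = 7$)
$Y{\left(-53,o \right)} - s{\left(126 \right)} = 2 \left(-130\right) \left(206 - 53\right) - 7 = 2 \left(-130\right) 153 - 7 = -39780 - 7 = -39787$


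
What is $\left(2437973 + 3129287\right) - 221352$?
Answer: $5345908$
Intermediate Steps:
$\left(2437973 + 3129287\right) - 221352 = 5567260 - 221352 = 5345908$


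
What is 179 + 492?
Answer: 671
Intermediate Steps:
179 + 492 = 671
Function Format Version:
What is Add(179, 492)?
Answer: 671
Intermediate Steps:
Add(179, 492) = 671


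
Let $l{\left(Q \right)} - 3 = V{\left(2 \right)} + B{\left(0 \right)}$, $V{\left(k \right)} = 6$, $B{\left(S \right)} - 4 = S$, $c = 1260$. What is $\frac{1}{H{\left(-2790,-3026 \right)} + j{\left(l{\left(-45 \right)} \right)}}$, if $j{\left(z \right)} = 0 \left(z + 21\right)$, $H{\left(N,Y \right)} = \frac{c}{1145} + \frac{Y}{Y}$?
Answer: $\frac{229}{481} \approx 0.47609$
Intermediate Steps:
$B{\left(S \right)} = 4 + S$
$H{\left(N,Y \right)} = \frac{481}{229}$ ($H{\left(N,Y \right)} = \frac{1260}{1145} + \frac{Y}{Y} = 1260 \cdot \frac{1}{1145} + 1 = \frac{252}{229} + 1 = \frac{481}{229}$)
$l{\left(Q \right)} = 13$ ($l{\left(Q \right)} = 3 + \left(6 + \left(4 + 0\right)\right) = 3 + \left(6 + 4\right) = 3 + 10 = 13$)
$j{\left(z \right)} = 0$ ($j{\left(z \right)} = 0 \left(21 + z\right) = 0$)
$\frac{1}{H{\left(-2790,-3026 \right)} + j{\left(l{\left(-45 \right)} \right)}} = \frac{1}{\frac{481}{229} + 0} = \frac{1}{\frac{481}{229}} = \frac{229}{481}$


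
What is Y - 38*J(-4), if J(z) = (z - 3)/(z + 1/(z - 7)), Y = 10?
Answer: -2476/45 ≈ -55.022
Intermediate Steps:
J(z) = (-3 + z)/(z + 1/(-7 + z))
Y - 38*J(-4) = 10 - 38*(21 + (-4)² - 10*(-4))/(1 + (-4)² - 7*(-4)) = 10 - 38*(21 + 16 + 40)/(1 + 16 + 28) = 10 - 38*77/45 = 10 - 2926/45 = -2476/45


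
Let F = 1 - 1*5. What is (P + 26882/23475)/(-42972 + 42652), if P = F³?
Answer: 737759/3756000 ≈ 0.19642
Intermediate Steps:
F = -4 (F = 1 - 5 = -4)
P = -64 (P = (-4)³ = -64)
(P + 26882/23475)/(-42972 + 42652) = (-64 + 26882/23475)/(-42972 + 42652) = (-64 + 26882*(1/23475))/(-320) = (-64 + 26882/23475)*(-1/320) = -1475518/23475*(-1/320) = 737759/3756000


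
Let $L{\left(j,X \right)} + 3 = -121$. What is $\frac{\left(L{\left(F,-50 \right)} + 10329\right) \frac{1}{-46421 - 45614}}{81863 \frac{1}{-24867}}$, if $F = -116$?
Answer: $\frac{50753547}{1506852241} \approx 0.033682$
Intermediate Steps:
$L{\left(j,X \right)} = -124$ ($L{\left(j,X \right)} = -3 - 121 = -124$)
$\frac{\left(L{\left(F,-50 \right)} + 10329\right) \frac{1}{-46421 - 45614}}{81863 \frac{1}{-24867}} = \frac{\left(-124 + 10329\right) \frac{1}{-46421 - 45614}}{81863 \frac{1}{-24867}} = \frac{10205 \frac{1}{-92035}}{81863 \left(- \frac{1}{24867}\right)} = \frac{10205 \left(- \frac{1}{92035}\right)}{- \frac{81863}{24867}} = \left(- \frac{2041}{18407}\right) \left(- \frac{24867}{81863}\right) = \frac{50753547}{1506852241}$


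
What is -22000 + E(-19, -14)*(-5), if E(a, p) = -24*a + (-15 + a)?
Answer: -24110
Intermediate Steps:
E(a, p) = -15 - 23*a
-22000 + E(-19, -14)*(-5) = -22000 + (-15 - 23*(-19))*(-5) = -22000 + (-15 + 437)*(-5) = -22000 + 422*(-5) = -22000 - 2110 = -24110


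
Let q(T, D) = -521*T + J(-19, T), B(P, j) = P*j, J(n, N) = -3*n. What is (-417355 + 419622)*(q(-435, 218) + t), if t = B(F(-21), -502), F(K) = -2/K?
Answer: 10789849976/21 ≈ 5.1380e+8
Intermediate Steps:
t = -1004/21 (t = -2/(-21)*(-502) = -2*(-1/21)*(-502) = (2/21)*(-502) = -1004/21 ≈ -47.810)
q(T, D) = 57 - 521*T (q(T, D) = -521*T - 3*(-19) = -521*T + 57 = 57 - 521*T)
(-417355 + 419622)*(q(-435, 218) + t) = (-417355 + 419622)*((57 - 521*(-435)) - 1004/21) = 2267*((57 + 226635) - 1004/21) = 2267*(226692 - 1004/21) = 2267*(4759528/21) = 10789849976/21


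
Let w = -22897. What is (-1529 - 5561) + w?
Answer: -29987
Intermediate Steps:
(-1529 - 5561) + w = (-1529 - 5561) - 22897 = -7090 - 22897 = -29987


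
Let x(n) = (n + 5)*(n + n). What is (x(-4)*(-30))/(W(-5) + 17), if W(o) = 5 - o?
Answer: 80/9 ≈ 8.8889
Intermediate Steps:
x(n) = 2*n*(5 + n) (x(n) = (5 + n)*(2*n) = 2*n*(5 + n))
(x(-4)*(-30))/(W(-5) + 17) = ((2*(-4)*(5 - 4))*(-30))/((5 - 1*(-5)) + 17) = ((2*(-4)*1)*(-30))/((5 + 5) + 17) = (-8*(-30))/(10 + 17) = 240/27 = 240*(1/27) = 80/9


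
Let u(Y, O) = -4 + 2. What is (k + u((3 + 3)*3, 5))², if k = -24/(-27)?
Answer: 100/81 ≈ 1.2346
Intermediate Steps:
k = 8/9 (k = -24*(-1/27) = 8/9 ≈ 0.88889)
u(Y, O) = -2
(k + u((3 + 3)*3, 5))² = (8/9 - 2)² = (-10/9)² = 100/81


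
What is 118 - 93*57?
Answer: -5183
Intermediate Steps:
118 - 93*57 = 118 - 5301 = -5183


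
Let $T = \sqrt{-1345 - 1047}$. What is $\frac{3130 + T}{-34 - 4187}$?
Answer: $- \frac{3130}{4221} - \frac{2 i \sqrt{598}}{4221} \approx -0.74153 - 0.011587 i$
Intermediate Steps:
$T = 2 i \sqrt{598}$ ($T = \sqrt{-2392} = 2 i \sqrt{598} \approx 48.908 i$)
$\frac{3130 + T}{-34 - 4187} = \frac{3130 + 2 i \sqrt{598}}{-34 - 4187} = \frac{3130 + 2 i \sqrt{598}}{-4221} = \left(3130 + 2 i \sqrt{598}\right) \left(- \frac{1}{4221}\right) = - \frac{3130}{4221} - \frac{2 i \sqrt{598}}{4221}$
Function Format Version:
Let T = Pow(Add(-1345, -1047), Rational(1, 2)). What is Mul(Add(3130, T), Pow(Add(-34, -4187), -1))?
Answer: Add(Rational(-3130, 4221), Mul(Rational(-2, 4221), I, Pow(598, Rational(1, 2)))) ≈ Add(-0.74153, Mul(-0.011587, I))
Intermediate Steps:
T = Mul(2, I, Pow(598, Rational(1, 2))) (T = Pow(-2392, Rational(1, 2)) = Mul(2, I, Pow(598, Rational(1, 2))) ≈ Mul(48.908, I))
Mul(Add(3130, T), Pow(Add(-34, -4187), -1)) = Mul(Add(3130, Mul(2, I, Pow(598, Rational(1, 2)))), Pow(Add(-34, -4187), -1)) = Mul(Add(3130, Mul(2, I, Pow(598, Rational(1, 2)))), Pow(-4221, -1)) = Mul(Add(3130, Mul(2, I, Pow(598, Rational(1, 2)))), Rational(-1, 4221)) = Add(Rational(-3130, 4221), Mul(Rational(-2, 4221), I, Pow(598, Rational(1, 2))))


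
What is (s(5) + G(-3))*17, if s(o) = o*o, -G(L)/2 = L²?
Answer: 119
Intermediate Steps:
G(L) = -2*L²
s(o) = o²
(s(5) + G(-3))*17 = (5² - 2*(-3)²)*17 = (25 - 2*9)*17 = (25 - 18)*17 = 7*17 = 119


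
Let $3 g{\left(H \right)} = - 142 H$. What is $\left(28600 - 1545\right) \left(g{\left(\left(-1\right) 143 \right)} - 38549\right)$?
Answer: $- \frac{2579450755}{3} \approx -8.5982 \cdot 10^{8}$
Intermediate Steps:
$g{\left(H \right)} = - \frac{142 H}{3}$ ($g{\left(H \right)} = \frac{\left(-142\right) H}{3} = - \frac{142 H}{3}$)
$\left(28600 - 1545\right) \left(g{\left(\left(-1\right) 143 \right)} - 38549\right) = \left(28600 - 1545\right) \left(- \frac{142 \left(\left(-1\right) 143\right)}{3} - 38549\right) = 27055 \left(\left(- \frac{142}{3}\right) \left(-143\right) - 38549\right) = 27055 \left(\frac{20306}{3} - 38549\right) = 27055 \left(- \frac{95341}{3}\right) = - \frac{2579450755}{3}$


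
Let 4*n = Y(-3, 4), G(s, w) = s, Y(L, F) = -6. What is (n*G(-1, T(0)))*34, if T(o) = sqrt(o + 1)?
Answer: 51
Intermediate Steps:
T(o) = sqrt(1 + o)
n = -3/2 (n = (1/4)*(-6) = -3/2 ≈ -1.5000)
(n*G(-1, T(0)))*34 = -3/2*(-1)*34 = (3/2)*34 = 51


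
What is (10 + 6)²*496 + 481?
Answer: 127457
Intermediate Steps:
(10 + 6)²*496 + 481 = 16²*496 + 481 = 256*496 + 481 = 126976 + 481 = 127457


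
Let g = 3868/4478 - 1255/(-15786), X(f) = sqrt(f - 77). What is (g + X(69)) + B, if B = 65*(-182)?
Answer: -418096282751/35344854 + 2*I*sqrt(2) ≈ -11829.0 + 2.8284*I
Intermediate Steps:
X(f) = sqrt(-77 + f)
g = 33340069/35344854 (g = 3868*(1/4478) - 1255*(-1/15786) = 1934/2239 + 1255/15786 = 33340069/35344854 ≈ 0.94328)
B = -11830
(g + X(69)) + B = (33340069/35344854 + sqrt(-77 + 69)) - 11830 = (33340069/35344854 + sqrt(-8)) - 11830 = (33340069/35344854 + 2*I*sqrt(2)) - 11830 = -418096282751/35344854 + 2*I*sqrt(2)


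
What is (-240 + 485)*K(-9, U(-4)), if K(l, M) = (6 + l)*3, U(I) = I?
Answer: -2205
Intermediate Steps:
K(l, M) = 18 + 3*l
(-240 + 485)*K(-9, U(-4)) = (-240 + 485)*(18 + 3*(-9)) = 245*(18 - 27) = 245*(-9) = -2205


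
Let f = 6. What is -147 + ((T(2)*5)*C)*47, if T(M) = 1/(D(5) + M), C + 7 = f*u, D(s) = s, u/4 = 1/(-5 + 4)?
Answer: -8314/7 ≈ -1187.7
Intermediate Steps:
u = -4 (u = 4/(-5 + 4) = 4/(-1) = 4*(-1) = -4)
C = -31 (C = -7 + 6*(-4) = -7 - 24 = -31)
T(M) = 1/(5 + M)
-147 + ((T(2)*5)*C)*47 = -147 + ((5/(5 + 2))*(-31))*47 = -147 + ((5/7)*(-31))*47 = -147 - 155/7*47 = -147 - 7285/7 = -8314/7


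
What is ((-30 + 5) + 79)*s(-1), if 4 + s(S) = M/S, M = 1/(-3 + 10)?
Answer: -1566/7 ≈ -223.71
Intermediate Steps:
M = 1/7 ≈ 0.14286
s(S) = -4 + 1/(7*S)
((-30 + 5) + 79)*s(-1) = ((-30 + 5) + 79)*(-4 + (1/7)/(-1)) = (-25 + 79)*(-4 + (1/7)*(-1)) = 54*(-4 - 1/7) = 54*(-29/7) = -1566/7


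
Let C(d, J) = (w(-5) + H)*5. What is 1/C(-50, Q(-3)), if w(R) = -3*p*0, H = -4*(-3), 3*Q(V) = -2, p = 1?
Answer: 1/60 ≈ 0.016667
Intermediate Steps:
Q(V) = -2/3 (Q(V) = (1/3)*(-2) = -2/3)
H = 12
w(R) = 0 (w(R) = -3*1*0 = -3*0 = 0)
C(d, J) = 60 (C(d, J) = (0 + 12)*5 = 12*5 = 60)
1/C(-50, Q(-3)) = 1/60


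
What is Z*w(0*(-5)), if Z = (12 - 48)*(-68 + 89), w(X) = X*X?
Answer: 0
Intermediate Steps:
w(X) = X²
Z = -756 (Z = -36*21 = -756)
Z*w(0*(-5)) = -756*(0*(-5))² = -756*0² = -756*0 = 0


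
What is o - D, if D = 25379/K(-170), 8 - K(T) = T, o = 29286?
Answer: 5187529/178 ≈ 29143.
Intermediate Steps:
K(T) = 8 - T
D = 25379/178 (D = 25379/(8 - 1*(-170)) = 25379/(8 + 170) = 25379/178 ≈ 142.58)
o - D = 29286 - 1*25379/178 = 29286 - 25379/178 = 5187529/178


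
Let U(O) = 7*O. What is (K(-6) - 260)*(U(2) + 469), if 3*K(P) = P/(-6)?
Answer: -125419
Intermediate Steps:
K(P) = -P/18 (K(P) = (P/(-6))/3 = (P*(-⅙))/3 = (-P/6)/3 = -P/18)
(K(-6) - 260)*(U(2) + 469) = (-1/18*(-6) - 260)*(7*2 + 469) = (⅓ - 260)*(14 + 469) = -779/3*483 = -125419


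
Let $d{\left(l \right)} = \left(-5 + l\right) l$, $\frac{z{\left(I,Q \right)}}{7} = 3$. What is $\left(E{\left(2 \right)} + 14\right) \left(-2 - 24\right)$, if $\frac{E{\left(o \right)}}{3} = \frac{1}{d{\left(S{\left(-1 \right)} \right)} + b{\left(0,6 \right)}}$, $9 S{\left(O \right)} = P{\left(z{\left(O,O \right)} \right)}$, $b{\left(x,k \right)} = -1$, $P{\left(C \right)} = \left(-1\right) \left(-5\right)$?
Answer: $- \frac{95966}{281} \approx -341.52$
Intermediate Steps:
$z{\left(I,Q \right)} = 21$ ($z{\left(I,Q \right)} = 7 \cdot 3 = 21$)
$P{\left(C \right)} = 5$
$S{\left(O \right)} = \frac{5}{9}$ ($S{\left(O \right)} = \frac{1}{9} \cdot 5 = \frac{5}{9}$)
$d{\left(l \right)} = l \left(-5 + l\right)$
$E{\left(o \right)} = - \frac{243}{281}$ ($E{\left(o \right)} = \frac{3}{\frac{5 \left(-5 + \frac{5}{9}\right)}{9} - 1} = \frac{3}{\frac{5}{9} \left(- \frac{40}{9}\right) - 1} = \frac{3}{- \frac{200}{81} - 1} = \frac{3}{- \frac{281}{81}} = 3 \left(- \frac{81}{281}\right) = - \frac{243}{281}$)
$\left(E{\left(2 \right)} + 14\right) \left(-2 - 24\right) = \left(- \frac{243}{281} + 14\right) \left(-2 - 24\right) = \frac{3691 \left(-2 - 24\right)}{281} = \frac{3691}{281} \left(-26\right) = - \frac{95966}{281}$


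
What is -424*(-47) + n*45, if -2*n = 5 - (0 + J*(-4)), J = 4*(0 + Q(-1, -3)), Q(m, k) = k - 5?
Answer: 45391/2 ≈ 22696.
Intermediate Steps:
Q(m, k) = -5 + k
J = -32 (J = 4*(0 + (-5 - 3)) = 4*(0 - 8) = 4*(-8) = -32)
n = 123/2 (n = -(5 - (0 - 32*(-4)))/2 = -(5 - (0 + 128))/2 = -(5 - 1*128)/2 = -(5 - 128)/2 = -1/2*(-123) = 123/2 ≈ 61.500)
-424*(-47) + n*45 = -424*(-47) + (123/2)*45 = 19928 + 5535/2 = 45391/2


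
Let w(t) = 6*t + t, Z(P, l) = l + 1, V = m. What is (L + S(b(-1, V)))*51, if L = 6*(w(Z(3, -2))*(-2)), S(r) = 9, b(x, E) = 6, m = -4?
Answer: 4743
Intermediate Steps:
V = -4
Z(P, l) = 1 + l
w(t) = 7*t
L = 84 (L = 6*((7*(1 - 2))*(-2)) = 6*((7*(-1))*(-2)) = 6*(-7*(-2)) = 6*14 = 84)
(L + S(b(-1, V)))*51 = (84 + 9)*51 = 93*51 = 4743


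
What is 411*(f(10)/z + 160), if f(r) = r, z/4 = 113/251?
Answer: 15377565/226 ≈ 68042.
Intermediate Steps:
z = 452/251 (z = 4*(113/251) = 452/251 ≈ 1.8008)
411*(f(10)/z + 160) = 411*(10/(452/251) + 160) = 411*(10*(251/452) + 160) = 411*(1255/226 + 160) = 411*(37415/226) = 15377565/226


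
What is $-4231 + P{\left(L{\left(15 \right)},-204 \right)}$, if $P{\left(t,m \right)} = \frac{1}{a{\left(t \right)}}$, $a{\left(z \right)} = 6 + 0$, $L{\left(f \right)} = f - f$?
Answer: $- \frac{25385}{6} \approx -4230.8$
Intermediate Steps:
$L{\left(f \right)} = 0$
$a{\left(z \right)} = 6$
$P{\left(t,m \right)} = \frac{1}{6}$
$-4231 + P{\left(L{\left(15 \right)},-204 \right)} = -4231 + \frac{1}{6} = - \frac{25385}{6}$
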